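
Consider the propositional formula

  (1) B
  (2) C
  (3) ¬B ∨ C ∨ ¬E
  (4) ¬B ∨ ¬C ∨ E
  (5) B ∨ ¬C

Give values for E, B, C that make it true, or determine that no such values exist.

E = True, B = True, C = True

Unit clause (B) forces B = True.
Unit clause (C) forces C = True.
In (¬B ∨ ¬C ∨ E) only E is left, so E = True.
Check each clause:
  (B): B holds.
  (C): C holds.
  (¬B ∨ C ∨ ¬E): C holds.
  (¬B ∨ ¬C ∨ E): E holds.
  (B ∨ ¬C): B holds.
All clauses satisfied.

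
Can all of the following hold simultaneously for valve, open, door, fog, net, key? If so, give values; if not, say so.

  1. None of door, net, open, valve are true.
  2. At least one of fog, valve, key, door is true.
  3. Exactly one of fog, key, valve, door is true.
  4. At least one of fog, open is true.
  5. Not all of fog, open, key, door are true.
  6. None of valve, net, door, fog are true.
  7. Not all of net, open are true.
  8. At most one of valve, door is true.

UNSATISFIABLE

Case fog = True:
  Constraint (6) is violated (fog=T) — contradiction.
Case fog = False:
  (1) forces door = False.
  (1) forces net = False.
  (1) forces open = False.
  Constraint (4) is violated (fog=F, open=F) — contradiction.
Both cases fail — unsatisfiable.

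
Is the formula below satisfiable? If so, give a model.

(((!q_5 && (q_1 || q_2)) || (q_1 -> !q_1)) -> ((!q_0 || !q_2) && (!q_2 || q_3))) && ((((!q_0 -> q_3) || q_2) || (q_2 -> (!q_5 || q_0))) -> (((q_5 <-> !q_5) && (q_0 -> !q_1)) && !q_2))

No satisfying assignment exists.

The conjunct (((!q_0 -> q_3) || q_2) || (q_2 -> (!q_5 || q_0))) -> (((q_5 <-> !q_5) && (q_0 -> !q_1)) && !q_2) is unsatisfiable on its own:
  q_2 = True: this becomes (True || (!q_5 || q_0)) -> (((q_5 <-> !q_5) && (q_0 -> !q_1)) && False) = False.
  q_2 = False: simplifies to (q_5 <-> !q_5) && (q_0 -> !q_1).
    q_5 = True: the conjunct q_5 <-> !q_5 becomes True <-> !True = False.
    q_5 = False: the conjunct q_5 <-> !q_5 becomes False <-> !False = False.
So the whole conjunction is unsatisfiable.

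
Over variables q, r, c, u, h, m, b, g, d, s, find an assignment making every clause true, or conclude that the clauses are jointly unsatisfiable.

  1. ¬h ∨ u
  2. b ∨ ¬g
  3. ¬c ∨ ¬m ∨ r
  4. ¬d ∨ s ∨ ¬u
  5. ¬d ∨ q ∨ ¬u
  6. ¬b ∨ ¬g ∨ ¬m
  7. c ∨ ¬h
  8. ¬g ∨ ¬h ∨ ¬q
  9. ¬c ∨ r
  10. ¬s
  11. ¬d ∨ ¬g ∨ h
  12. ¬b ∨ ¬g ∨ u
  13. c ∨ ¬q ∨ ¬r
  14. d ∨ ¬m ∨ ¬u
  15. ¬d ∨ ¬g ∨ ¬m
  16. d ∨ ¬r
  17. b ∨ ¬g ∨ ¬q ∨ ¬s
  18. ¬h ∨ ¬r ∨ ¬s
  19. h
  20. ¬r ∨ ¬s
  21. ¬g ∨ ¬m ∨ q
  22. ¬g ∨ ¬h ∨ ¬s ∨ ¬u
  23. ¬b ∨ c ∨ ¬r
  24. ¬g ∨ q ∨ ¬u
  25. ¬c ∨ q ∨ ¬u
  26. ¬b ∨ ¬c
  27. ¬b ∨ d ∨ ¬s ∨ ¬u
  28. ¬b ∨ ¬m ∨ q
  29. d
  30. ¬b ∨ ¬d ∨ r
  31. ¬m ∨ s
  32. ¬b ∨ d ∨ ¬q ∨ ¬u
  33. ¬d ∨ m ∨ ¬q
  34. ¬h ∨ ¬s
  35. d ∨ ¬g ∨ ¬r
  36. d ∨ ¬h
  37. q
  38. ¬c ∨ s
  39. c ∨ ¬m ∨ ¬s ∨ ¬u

Unsatisfiable

Case c = True:
  (¬c ∨ r) forces r = True.
  (¬s) forces s = False.
  Clause (¬c ∨ s) is falsified — contradiction.
Case c = False:
  (c ∨ ¬h) forces h = False.
  Clause (h) is falsified — contradiction.
Both cases fail, so the formula is unsatisfiable.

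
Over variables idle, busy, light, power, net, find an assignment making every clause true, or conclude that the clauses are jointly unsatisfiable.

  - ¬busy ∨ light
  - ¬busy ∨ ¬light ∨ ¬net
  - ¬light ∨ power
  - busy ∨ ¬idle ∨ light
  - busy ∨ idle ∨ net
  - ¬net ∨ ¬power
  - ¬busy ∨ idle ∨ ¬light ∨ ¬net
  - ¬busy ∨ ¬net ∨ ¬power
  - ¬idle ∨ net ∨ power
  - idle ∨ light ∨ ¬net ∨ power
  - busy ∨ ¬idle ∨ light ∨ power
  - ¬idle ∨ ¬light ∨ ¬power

Set idle = False.
Try busy = False:
  (busy ∨ idle ∨ net) forces net = True.
  (¬net ∨ ¬power) forces power = False.
  (¬light ∨ power) forces light = False.
  clause (idle ∨ light ∨ ¬net ∨ power) is falsified — backtrack.
So busy = True.
  then (¬busy ∨ light) forces light = True.
  then (¬busy ∨ ¬light ∨ ¬net) forces net = False.
  then (¬light ∨ power) forces power = True.
All clauses satisfied.

idle=F; busy=T; light=T; power=T; net=F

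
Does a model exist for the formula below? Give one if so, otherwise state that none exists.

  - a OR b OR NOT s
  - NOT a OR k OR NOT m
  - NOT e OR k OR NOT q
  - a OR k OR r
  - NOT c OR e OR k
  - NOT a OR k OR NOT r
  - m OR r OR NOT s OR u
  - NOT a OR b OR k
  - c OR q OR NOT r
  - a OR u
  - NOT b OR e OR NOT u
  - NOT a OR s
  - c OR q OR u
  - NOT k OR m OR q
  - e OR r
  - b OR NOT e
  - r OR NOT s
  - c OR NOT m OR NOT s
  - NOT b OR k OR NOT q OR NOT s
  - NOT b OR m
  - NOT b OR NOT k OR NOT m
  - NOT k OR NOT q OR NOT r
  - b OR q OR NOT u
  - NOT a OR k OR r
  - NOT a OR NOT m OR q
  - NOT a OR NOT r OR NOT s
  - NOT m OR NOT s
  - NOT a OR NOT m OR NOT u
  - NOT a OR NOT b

q: True, m: True, e: False, b: False, s: False, r: True, k: False, a: False, u: True, c: False

Set q = True.
Set m = True.
  then (NOT m OR NOT s) forces s = False.
  then (NOT a OR s) forces a = False.
  then (a OR u) forces u = True.
Try e = True:
  (NOT e OR k OR NOT q) forces k = True.
  (b OR NOT e) forces b = True.
  clause (NOT b OR NOT k OR NOT m) is falsified — backtrack.
So e = False.
  then (NOT b OR e OR NOT u) forces b = False.
  then (e OR r) forces r = True.
  then (NOT k OR NOT q OR NOT r) forces k = False.
  then (NOT c OR e OR k) forces c = False.
All clauses satisfied.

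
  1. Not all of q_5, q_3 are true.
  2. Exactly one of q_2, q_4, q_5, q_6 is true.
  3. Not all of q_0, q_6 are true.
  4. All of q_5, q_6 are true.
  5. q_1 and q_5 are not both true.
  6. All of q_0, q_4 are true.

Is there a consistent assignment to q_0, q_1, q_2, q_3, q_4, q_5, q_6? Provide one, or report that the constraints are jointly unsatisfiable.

Unsatisfiable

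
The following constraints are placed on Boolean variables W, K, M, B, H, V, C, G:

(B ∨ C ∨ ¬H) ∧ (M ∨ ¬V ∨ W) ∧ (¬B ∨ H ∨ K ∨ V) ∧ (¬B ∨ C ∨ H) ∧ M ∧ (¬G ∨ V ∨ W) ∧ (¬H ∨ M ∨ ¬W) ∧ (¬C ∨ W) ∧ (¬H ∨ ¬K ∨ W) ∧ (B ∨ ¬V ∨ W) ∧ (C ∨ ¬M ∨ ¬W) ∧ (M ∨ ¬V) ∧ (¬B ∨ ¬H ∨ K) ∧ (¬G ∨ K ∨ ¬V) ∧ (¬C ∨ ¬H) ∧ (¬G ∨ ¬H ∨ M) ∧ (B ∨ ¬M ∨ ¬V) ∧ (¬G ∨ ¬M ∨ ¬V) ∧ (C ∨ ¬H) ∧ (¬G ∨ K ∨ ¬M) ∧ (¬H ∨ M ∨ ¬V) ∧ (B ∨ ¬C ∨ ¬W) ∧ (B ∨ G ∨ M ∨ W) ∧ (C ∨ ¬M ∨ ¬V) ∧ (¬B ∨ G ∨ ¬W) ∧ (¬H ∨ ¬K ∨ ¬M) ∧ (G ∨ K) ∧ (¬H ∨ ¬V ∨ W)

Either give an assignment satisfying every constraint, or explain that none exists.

Unit clause (M) forces M = True.
Set W = False.
  then (¬C ∨ W) forces C = False.
  then (C ∨ ¬H) forces H = False.
  then (C ∨ ¬M ∨ ¬V) forces V = False.
  then (¬B ∨ C ∨ H) forces B = False.
  then (¬G ∨ V ∨ W) forces G = False.
  then (G ∨ K) forces K = True.
All clauses satisfied.

W: False; K: True; M: True; B: False; H: False; V: False; C: False; G: False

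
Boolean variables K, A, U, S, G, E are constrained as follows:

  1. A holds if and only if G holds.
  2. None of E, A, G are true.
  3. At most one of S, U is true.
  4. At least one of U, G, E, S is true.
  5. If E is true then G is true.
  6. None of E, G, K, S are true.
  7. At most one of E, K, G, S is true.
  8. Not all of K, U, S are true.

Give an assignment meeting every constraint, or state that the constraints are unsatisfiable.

K: False, A: False, U: True, S: False, G: False, E: False

  (1) A=F, G=F — same ✓
  (2) {E, A, G}: 0 true — none ✓
  (3) {S, U}: 1 true — at most one ✓
  (4) {U, G, E, S}: 1 true — at least one ✓
  (5) E=F ⇒ G: vacuous ✓
  (6) {E, G, K, S}: 0 true — none ✓
  (7) {E, K, G, S}: 0 true — at most one ✓
  (8) {K, U, S}: 1/3 true — not all ✓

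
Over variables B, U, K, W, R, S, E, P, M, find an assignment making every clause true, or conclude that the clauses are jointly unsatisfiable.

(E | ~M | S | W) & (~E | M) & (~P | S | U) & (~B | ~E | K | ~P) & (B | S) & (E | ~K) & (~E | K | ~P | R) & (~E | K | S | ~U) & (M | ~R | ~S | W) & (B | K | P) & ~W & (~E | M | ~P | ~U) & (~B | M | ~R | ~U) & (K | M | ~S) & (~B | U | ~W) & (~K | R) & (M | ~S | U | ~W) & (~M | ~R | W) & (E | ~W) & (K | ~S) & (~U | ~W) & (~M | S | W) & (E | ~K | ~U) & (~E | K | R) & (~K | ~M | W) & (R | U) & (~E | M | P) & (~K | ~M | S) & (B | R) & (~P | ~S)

B = True, U = True, K = False, W = False, R = False, S = False, E = False, P = False, M = False

Unit clause (~W) forces W = False.
Try B = False:
  (B | S) forces S = True.
  (K | ~S) forces K = True.
  (E | ~K) forces E = True.
  (~E | M) forces M = True.
  clause (~K | ~M | W) is falsified — backtrack.
So B = True.
Set U = True.
Set K = False.
  then (K | ~S) forces S = False.
  then (~M | S | W) forces M = False.
  then (~E | M) forces E = False.
  then (~B | M | ~R | ~U) forces R = False.
Set P = False.
All clauses satisfied.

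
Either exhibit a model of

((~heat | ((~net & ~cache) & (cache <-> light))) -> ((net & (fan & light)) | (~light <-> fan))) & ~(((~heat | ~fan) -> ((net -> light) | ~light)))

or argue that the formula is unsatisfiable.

No satisfying assignment exists.

The conjunct ~(((~heat | ~fan) -> ((net -> light) | ~light))) is unsatisfiable on its own:
  light = True: this becomes ~(((~heat | ~fan) -> True)) = False.
  light = False: this becomes ~(((~heat | ~fan) -> True)) = False.
So the whole conjunction is unsatisfiable.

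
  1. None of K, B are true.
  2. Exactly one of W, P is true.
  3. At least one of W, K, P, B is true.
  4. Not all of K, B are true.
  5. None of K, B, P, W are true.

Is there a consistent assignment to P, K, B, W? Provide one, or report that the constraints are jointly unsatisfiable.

Unsatisfiable

Case P = True:
  Constraint (5) is violated (P=T) — contradiction.
Case P = False:
  (1) forces K = False.
  (1) forces B = False.
  (2) with P=F forces W = True.
  Constraint (5) is violated (W=T) — contradiction.
Both cases fail — unsatisfiable.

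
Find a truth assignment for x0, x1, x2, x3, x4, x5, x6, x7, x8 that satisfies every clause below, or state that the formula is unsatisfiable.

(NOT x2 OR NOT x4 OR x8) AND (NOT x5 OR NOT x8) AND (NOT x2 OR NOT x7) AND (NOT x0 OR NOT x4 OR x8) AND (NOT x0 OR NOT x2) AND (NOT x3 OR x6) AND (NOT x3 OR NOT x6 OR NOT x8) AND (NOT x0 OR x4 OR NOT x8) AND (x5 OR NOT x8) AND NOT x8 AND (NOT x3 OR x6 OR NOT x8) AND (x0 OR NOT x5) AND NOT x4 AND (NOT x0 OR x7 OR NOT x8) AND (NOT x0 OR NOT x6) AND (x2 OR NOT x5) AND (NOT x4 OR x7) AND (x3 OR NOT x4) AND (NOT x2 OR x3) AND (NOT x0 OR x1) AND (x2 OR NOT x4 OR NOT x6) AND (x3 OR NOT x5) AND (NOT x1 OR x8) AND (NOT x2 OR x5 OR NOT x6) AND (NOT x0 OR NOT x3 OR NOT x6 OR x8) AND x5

Case x4 = True:
  Clause (NOT x4) is falsified — contradiction.
Case x4 = False:
  (NOT x8) forces x8 = False.
  (NOT x1 OR x8) forces x1 = False.
  (NOT x0 OR x1) forces x0 = False.
  (x0 OR NOT x5) forces x5 = False.
  Clause (x5) is falsified — contradiction.
Both cases fail, so the formula is unsatisfiable.

The formula is unsatisfiable.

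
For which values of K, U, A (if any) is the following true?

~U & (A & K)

K = True; U = False; A = True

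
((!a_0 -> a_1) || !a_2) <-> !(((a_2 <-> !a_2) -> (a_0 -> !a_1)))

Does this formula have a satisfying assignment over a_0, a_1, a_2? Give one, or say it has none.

a_0=F, a_1=F, a_2=T

  ((!a_0 -> a_1) || !a_2) <-> !(((a_2 <-> !a_2) -> (a_0 -> !a_1))) = True
    (!a_0 -> a_1) || !a_2 = False
      !a_0 -> a_1 = False
        !a_0 = True
      !a_2 = False
    !(((a_2 <-> !a_2) -> (a_0 -> !a_1))) = False
      (a_2 <-> !a_2) -> (a_0 -> !a_1) = True
        a_2 <-> !a_2 = False
          !a_2 = False
        a_0 -> !a_1 = True
          !a_1 = True
The formula evaluates to True.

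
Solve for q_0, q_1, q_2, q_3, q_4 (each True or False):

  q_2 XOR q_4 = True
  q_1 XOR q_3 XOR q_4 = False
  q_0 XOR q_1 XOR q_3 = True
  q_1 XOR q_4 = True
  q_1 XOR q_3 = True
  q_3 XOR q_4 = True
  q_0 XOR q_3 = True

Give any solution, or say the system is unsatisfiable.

Adding constraints 4, 5, 6 mod 2: every variable appears an even number of times on the left, so the left side is 0.
But the right sides sum to 1 (mod 2). 0 ≠ 1 — the system is inconsistent.

UNSATISFIABLE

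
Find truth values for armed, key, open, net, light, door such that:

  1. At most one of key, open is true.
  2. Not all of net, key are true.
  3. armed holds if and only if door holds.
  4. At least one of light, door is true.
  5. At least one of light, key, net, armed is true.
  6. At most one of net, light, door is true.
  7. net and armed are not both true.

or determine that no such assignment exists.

armed=T, key=F, open=F, net=F, light=F, door=T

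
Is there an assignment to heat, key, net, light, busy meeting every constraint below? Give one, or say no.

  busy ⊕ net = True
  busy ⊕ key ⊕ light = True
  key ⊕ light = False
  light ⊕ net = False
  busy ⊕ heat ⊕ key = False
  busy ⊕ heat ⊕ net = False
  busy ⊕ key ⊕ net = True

heat: True, key: False, net: False, light: False, busy: True

busy ⊕ net = T ⊕ F = True ✓
busy ⊕ key ⊕ light = T ⊕ F ⊕ F = True ✓
key ⊕ light = F ⊕ F = False ✓
light ⊕ net = F ⊕ F = False ✓
busy ⊕ heat ⊕ key = T ⊕ T ⊕ F = False ✓
busy ⊕ heat ⊕ net = T ⊕ T ⊕ F = False ✓
busy ⊕ key ⊕ net = T ⊕ F ⊕ F = True ✓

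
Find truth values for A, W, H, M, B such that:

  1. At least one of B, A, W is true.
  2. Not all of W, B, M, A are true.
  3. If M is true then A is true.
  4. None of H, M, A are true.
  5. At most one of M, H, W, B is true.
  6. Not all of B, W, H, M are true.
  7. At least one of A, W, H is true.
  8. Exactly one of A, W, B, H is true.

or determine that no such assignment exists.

A: False; W: True; H: False; M: False; B: False

  (1) {B, A, W}: 1 true — at least one ✓
  (2) {W, B, M, A}: 1/4 true — not all ✓
  (3) M=F ⇒ A: vacuous ✓
  (4) {H, M, A}: 0 true — none ✓
  (5) {M, H, W, B}: 1 true — at most one ✓
  (6) {B, W, H, M}: 1/4 true — not all ✓
  (7) {A, W, H}: 1 true — at least one ✓
  (8) {A, W, B, H}: 1 true — exactly one ✓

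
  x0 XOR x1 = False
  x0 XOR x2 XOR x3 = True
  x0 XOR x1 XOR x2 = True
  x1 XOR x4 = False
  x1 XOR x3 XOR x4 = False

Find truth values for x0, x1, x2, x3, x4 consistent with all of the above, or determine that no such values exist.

x0 = False, x1 = False, x2 = True, x3 = False, x4 = False

x0 XOR x1 = F XOR F = False ✓
x0 XOR x2 XOR x3 = F XOR T XOR F = True ✓
x0 XOR x1 XOR x2 = F XOR F XOR T = True ✓
x1 XOR x4 = F XOR F = False ✓
x1 XOR x3 XOR x4 = F XOR F XOR F = False ✓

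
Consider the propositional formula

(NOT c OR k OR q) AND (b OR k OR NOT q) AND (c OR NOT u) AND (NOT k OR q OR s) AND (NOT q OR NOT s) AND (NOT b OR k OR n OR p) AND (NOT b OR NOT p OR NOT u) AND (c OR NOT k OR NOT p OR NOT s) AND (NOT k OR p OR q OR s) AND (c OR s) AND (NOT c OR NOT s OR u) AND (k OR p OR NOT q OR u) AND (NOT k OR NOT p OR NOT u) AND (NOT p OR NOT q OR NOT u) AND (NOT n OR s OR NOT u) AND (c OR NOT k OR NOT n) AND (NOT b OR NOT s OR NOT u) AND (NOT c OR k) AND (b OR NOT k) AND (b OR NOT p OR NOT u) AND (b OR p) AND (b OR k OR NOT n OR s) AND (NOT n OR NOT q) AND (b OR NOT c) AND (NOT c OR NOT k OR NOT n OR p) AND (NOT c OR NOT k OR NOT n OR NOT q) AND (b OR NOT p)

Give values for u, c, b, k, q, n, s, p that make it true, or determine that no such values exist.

Set u = True.
  then (c OR NOT u) forces c = True.
  then (NOT c OR k) forces k = True.
  then (b OR NOT k) forces b = True.
  then (NOT b OR NOT p OR NOT u) forces p = False.
  then (NOT b OR NOT s OR NOT u) forces s = False.
  then (NOT c OR NOT k OR NOT n OR p) forces n = False.
  then (NOT k OR q OR s) forces q = True.
All clauses satisfied.

u=T, c=T, b=T, k=T, q=T, n=F, s=F, p=F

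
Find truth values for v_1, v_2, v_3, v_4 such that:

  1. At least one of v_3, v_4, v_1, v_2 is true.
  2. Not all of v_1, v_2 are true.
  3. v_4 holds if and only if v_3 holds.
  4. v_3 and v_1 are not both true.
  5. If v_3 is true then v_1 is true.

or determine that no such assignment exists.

v_1: False, v_2: True, v_3: False, v_4: False

  (1) {v_3, v_4, v_1, v_2}: 1 true — at least one ✓
  (2) {v_1, v_2}: 1/2 true — not all ✓
  (3) v_4=F, v_3=F — same ✓
  (4) v_3=F, v_1=F — not both ✓
  (5) v_3=F ⇒ v_1: vacuous ✓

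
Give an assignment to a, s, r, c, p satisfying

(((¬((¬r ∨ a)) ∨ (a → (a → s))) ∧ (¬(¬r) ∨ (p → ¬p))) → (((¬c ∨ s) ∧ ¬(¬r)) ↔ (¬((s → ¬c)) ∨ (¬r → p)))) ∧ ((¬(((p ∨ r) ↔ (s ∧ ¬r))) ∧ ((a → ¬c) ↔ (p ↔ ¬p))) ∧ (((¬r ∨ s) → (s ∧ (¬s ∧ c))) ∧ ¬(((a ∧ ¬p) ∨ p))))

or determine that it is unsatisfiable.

The formula is unsatisfiable.

Case s = True: the conjunct (¬r ∨ s) → (s ∧ (¬s ∧ c)) becomes (¬r ∨ True) → (True ∧ False) = False.
Case s = False: the formula simplifies to (((¬((¬r ∨ a)) ∨ (a → ¬a)) ∧ (¬(¬r) ∨ (p → ¬p))) → ((¬c ∧ ¬(¬r)) ↔ (¬r → p))) ∧ ((¬(¬((p ∨ r))) ∧ ((a → ¬c) ↔ (p ↔ ¬p))) ∧ (r ∧ ¬(((a ∧ ¬p) ∨ p)))).
  r = True: simplifies to ((¬a ∨ (a → ¬a)) → ¬c) ∧ (((a → ¬c) ↔ (p ↔ ¬p)) ∧ ¬(((a ∧ ¬p) ∨ p))).
    p = True: the conjunct ¬(((a ∧ ¬p) ∨ p)) becomes ¬((False ∨ True)) = False.
    p = False: simplifies to ((¬a ∨ (a → ¬a)) → ¬c) ∧ (¬((a → ¬c)) ∧ ¬a).
      a = True: the conjunct ¬a is False.
      a = False: the conjunct ¬((a → ¬c)) becomes ¬((False → ¬c)) = False.
  r = False: the conjunct r is False.
Both cases fail — unsatisfiable.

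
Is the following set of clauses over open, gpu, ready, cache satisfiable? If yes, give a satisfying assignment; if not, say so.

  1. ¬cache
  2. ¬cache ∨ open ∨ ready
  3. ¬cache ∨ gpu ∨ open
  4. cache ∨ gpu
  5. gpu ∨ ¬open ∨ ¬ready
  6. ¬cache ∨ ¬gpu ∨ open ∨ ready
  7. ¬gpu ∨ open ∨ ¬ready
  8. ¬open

open = False; gpu = True; ready = False; cache = False

Unit clause (¬cache) forces cache = False.
In (cache ∨ gpu) only gpu is left, so gpu = True.
Unit clause (¬open) forces open = False.
In (¬gpu ∨ open ∨ ¬ready) only ¬ready is left, so ready = False.
All clauses satisfied.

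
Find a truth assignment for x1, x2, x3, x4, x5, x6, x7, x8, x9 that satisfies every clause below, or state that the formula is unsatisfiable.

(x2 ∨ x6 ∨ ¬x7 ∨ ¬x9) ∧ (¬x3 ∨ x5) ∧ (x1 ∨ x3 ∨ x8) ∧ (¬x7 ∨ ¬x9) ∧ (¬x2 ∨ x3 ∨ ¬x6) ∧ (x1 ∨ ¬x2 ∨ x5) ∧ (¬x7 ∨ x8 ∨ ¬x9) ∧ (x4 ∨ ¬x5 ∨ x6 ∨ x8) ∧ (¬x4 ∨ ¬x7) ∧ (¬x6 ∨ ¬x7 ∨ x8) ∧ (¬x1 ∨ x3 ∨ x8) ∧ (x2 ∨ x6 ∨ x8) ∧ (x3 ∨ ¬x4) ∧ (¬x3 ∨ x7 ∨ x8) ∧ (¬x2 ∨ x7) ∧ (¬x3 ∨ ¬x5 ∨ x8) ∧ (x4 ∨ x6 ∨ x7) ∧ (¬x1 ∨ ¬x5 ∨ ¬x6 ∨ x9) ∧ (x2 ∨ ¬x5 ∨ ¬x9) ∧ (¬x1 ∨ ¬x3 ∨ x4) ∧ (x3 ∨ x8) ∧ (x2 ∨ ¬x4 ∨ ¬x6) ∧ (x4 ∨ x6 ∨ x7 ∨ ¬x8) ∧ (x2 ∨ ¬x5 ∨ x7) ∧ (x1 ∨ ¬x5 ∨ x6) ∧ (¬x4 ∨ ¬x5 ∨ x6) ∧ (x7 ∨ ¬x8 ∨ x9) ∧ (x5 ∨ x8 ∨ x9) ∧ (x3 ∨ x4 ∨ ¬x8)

Set x1 = False.
Set x2 = False.
Try x3 = False:
  (x1 ∨ x3 ∨ x8) forces x8 = True.
  (x3 ∨ ¬x4) forces x4 = False.
  clause (x3 ∨ x4 ∨ ¬x8) is falsified — backtrack.
So x3 = True.
  then (¬x3 ∨ x5) forces x5 = True.
  then (¬x3 ∨ ¬x5 ∨ x8) forces x8 = True.
  then (x2 ∨ ¬x5 ∨ ¬x9) forces x9 = False.
  then (x2 ∨ ¬x5 ∨ x7) forces x7 = True.
  then (x1 ∨ ¬x5 ∨ x6) forces x6 = True.
  then (¬x4 ∨ ¬x7) forces x4 = False.
All clauses satisfied.

x1: False, x2: False, x3: True, x4: False, x5: True, x6: True, x7: True, x8: True, x9: False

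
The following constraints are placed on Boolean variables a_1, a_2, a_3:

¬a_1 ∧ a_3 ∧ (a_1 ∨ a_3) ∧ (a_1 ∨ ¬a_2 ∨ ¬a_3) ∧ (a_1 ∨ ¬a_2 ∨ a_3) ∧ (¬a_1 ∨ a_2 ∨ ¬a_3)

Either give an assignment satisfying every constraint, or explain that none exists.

Unit clause (¬a_1) forces a_1 = False.
Unit clause (a_3) forces a_3 = True.
In (a_1 ∨ ¬a_2 ∨ ¬a_3) only ¬a_2 is left, so a_2 = False.
Check each clause:
  (¬a_1): ¬a_1 holds.
  (a_3): a_3 holds.
  (a_1 ∨ a_3): a_3 holds.
  (a_1 ∨ ¬a_2 ∨ ¬a_3): ¬a_2 holds.
  (a_1 ∨ ¬a_2 ∨ a_3): ¬a_2 holds.
  (¬a_1 ∨ a_2 ∨ ¬a_3): ¬a_1 holds.
All clauses satisfied.

a_1 = False, a_2 = False, a_3 = True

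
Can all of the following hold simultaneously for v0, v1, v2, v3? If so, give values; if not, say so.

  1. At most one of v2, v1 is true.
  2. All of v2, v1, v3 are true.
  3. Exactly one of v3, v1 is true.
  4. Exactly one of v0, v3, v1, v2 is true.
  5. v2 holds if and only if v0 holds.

No satisfying assignment exists.

Case v3 = True:
  (2) forces v2 = True.
  Constraint (4) is violated (v3=T, v2=T) — contradiction.
Case v3 = False:
  Constraint (2) is violated (v3=F) — contradiction.
Both cases fail — unsatisfiable.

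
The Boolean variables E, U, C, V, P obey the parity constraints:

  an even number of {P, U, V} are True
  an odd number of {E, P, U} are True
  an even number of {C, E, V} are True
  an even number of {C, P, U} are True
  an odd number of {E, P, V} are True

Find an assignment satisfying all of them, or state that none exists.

E = False, U = True, C = True, V = True, P = False

{P, U, V}: 2 true → even ✓
{E, P, U}: 1 true → odd ✓
{C, E, V}: 2 true → even ✓
{C, P, U}: 2 true → even ✓
{E, P, V}: 1 true → odd ✓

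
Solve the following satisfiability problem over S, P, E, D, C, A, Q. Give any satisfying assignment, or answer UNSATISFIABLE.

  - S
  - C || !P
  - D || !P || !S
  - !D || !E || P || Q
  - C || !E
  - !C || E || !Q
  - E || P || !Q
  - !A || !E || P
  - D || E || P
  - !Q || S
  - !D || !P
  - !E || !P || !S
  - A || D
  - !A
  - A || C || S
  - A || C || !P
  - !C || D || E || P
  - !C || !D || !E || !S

S=T; P=F; E=F; D=T; C=T; A=F; Q=F

Unit clause (S) forces S = True.
Unit clause (!A) forces A = False.
In (A || D) only D is left, so D = True.
In (!D || !P) only !P is left, so P = False.
Try E = True:
  (!D || !E || P || Q) forces Q = True.
  (C || !E) forces C = True.
  clause (!C || !D || !E || !S) is falsified — backtrack.
So E = False.
  then (E || P || !Q) forces Q = False.
Set C = True.
All clauses satisfied.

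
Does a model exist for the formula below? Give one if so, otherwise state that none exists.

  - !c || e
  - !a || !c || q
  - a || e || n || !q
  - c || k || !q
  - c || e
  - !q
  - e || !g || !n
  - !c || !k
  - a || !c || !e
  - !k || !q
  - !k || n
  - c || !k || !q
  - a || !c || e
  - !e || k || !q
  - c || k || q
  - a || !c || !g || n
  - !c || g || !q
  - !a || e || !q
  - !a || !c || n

k = True, q = False, e = True, g = True, c = False, n = True, a = False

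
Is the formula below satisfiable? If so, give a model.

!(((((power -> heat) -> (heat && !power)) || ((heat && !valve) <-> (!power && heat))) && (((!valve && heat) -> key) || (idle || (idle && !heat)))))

key = False, power = False, heat = True, valve = False, idle = False

  !(((((power -> heat) -> (heat && !power)) || ((heat && !valve) <-> (!power && heat))) && (((!valve && heat) -> key) || (idle || (idle && !heat))))) = True
    (((power -> heat) -> (heat && !power)) || ((heat && !valve) <-> (!power && heat))) && (((!valve && heat) -> key) || (idle || (idle && !heat))) = False
      ((power -> heat) -> (heat && !power)) || ((heat && !valve) <-> (!power && heat)) = True
        (power -> heat) -> (heat && !power) = True
          power -> heat = True
          heat && !power = True
            !power = True
        (heat && !valve) <-> (!power && heat) = True
          heat && !valve = True
            !valve = True
          !power && heat = True
            !power = True
      ((!valve && heat) -> key) || (idle || (idle && !heat)) = False
        (!valve && heat) -> key = False
          !valve && heat = True
            !valve = True
        idle || (idle && !heat) = False
          idle && !heat = False
            !heat = False
The formula evaluates to True.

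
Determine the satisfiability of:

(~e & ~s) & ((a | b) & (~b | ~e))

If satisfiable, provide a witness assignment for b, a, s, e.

b: True, a: True, s: False, e: False

  ~e & ~s = True
    ~e = True
    ~s = True
  (a | b) & (~b | ~e) = True
    a | b = True
    ~b | ~e = True
      ~b = False
      ~e = True
Both conjuncts True, so the formula holds.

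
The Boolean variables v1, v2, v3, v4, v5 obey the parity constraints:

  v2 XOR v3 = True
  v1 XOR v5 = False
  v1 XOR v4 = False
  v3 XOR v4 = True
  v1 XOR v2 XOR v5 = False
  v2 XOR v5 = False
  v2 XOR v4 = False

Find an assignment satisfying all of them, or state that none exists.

v1 = False, v2 = False, v3 = True, v4 = False, v5 = False

v2 XOR v3 = F XOR T = True ✓
v1 XOR v5 = F XOR F = False ✓
v1 XOR v4 = F XOR F = False ✓
v3 XOR v4 = T XOR F = True ✓
v1 XOR v2 XOR v5 = F XOR F XOR F = False ✓
v2 XOR v5 = F XOR F = False ✓
v2 XOR v4 = F XOR F = False ✓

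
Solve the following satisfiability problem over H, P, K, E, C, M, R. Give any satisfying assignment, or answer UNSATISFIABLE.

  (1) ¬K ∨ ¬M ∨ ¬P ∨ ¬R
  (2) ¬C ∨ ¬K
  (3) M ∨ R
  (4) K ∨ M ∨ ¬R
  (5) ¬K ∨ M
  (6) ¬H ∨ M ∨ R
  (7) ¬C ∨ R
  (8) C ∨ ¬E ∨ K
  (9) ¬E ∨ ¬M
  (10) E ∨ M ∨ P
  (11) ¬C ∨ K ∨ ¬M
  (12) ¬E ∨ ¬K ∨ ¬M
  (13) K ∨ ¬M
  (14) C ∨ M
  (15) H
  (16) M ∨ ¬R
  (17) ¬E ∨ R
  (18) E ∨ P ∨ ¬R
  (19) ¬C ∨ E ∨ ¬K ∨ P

H: True, P: False, K: True, E: False, C: False, M: True, R: False

Unit clause (H) forces H = True.
Set P = False.
Try K = False:
  (K ∨ ¬M) forces M = False.
  (M ∨ R) forces R = True.
  clause (K ∨ M ∨ ¬R) is falsified — backtrack.
So K = True.
  then (¬C ∨ ¬K) forces C = False.
  then (¬K ∨ M) forces M = True.
  then (¬E ∨ ¬M) forces E = False.
  then (E ∨ P ∨ ¬R) forces R = False.
All clauses satisfied.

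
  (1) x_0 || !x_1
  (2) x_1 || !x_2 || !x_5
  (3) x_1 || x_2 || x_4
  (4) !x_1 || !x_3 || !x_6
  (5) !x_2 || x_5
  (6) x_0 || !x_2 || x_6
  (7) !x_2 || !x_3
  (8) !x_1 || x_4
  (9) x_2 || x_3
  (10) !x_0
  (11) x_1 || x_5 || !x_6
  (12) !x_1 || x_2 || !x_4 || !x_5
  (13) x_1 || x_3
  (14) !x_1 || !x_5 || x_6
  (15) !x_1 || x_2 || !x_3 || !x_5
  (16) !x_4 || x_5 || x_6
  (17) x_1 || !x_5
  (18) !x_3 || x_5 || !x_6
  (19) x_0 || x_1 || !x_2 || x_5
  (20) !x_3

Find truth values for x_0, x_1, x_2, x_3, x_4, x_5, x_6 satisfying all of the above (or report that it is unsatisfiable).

UNSATISFIABLE

Case x_0 = True:
  Clause (!x_0) is falsified — contradiction.
Case x_0 = False:
  (x_0 || !x_1) forces x_1 = False.
  (x_1 || x_3) forces x_3 = True.
  Clause (!x_3) is falsified — contradiction.
Both cases fail, so the formula is unsatisfiable.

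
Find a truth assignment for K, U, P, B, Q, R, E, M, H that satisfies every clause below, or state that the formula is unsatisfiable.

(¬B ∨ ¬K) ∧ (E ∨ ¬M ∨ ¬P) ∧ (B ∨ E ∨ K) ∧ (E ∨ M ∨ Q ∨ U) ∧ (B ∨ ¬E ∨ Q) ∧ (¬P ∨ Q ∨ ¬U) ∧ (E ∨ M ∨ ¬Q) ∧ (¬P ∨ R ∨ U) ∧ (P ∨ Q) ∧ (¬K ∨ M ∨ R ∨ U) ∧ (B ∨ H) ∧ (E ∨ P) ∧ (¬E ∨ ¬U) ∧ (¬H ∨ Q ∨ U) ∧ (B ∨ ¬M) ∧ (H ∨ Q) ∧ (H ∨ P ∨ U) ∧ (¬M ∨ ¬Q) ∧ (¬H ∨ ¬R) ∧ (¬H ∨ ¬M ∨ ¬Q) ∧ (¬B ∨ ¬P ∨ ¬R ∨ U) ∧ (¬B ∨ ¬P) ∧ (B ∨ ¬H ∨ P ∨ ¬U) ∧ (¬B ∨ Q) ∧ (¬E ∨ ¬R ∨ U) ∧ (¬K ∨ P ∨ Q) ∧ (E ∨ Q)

K: False; U: False; P: False; B: True; Q: True; R: False; E: True; M: False; H: True

Set K = False.
Set U = False.
Try P = True:
  (¬P ∨ R ∨ U) forces R = True.
  (¬H ∨ ¬R) forces H = False.
  (B ∨ H) forces B = True.
  clause (¬B ∨ ¬P ∨ ¬R ∨ U) is falsified — backtrack.
So P = False.
  then (P ∨ Q) forces Q = True.
  then (E ∨ P) forces E = True.
  then (H ∨ P ∨ U) forces H = True.
  then (¬M ∨ ¬Q) forces M = False.
  then (¬H ∨ ¬R) forces R = False.
Set B = True.
All clauses satisfied.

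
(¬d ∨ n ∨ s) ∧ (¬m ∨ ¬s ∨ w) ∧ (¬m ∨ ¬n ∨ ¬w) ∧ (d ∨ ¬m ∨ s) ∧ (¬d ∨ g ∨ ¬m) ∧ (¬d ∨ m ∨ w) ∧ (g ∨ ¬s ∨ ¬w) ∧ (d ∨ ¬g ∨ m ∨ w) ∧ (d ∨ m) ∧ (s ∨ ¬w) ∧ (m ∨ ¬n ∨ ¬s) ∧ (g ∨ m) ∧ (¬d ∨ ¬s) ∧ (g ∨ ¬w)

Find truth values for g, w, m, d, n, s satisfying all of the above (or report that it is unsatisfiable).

Try g = False:
  (g ∨ m) forces m = True.
  (¬d ∨ g ∨ ¬m) forces d = False.
  (d ∨ ¬m ∨ s) forces s = True.
  (¬m ∨ ¬s ∨ w) forces w = True.
  clause (g ∨ ¬s ∨ ¬w) is falsified — backtrack.
So g = True.
Set w = True.
  then (s ∨ ¬w) forces s = True.
  then (¬d ∨ ¬s) forces d = False.
  then (d ∨ m) forces m = True.
  then (¬m ∨ ¬n ∨ ¬w) forces n = False.
All clauses satisfied.

g = True; w = True; m = True; d = False; n = False; s = True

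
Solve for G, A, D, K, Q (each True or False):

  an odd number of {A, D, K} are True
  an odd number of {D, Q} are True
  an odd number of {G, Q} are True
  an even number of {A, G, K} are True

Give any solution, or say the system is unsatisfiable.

UNSATISFIABLE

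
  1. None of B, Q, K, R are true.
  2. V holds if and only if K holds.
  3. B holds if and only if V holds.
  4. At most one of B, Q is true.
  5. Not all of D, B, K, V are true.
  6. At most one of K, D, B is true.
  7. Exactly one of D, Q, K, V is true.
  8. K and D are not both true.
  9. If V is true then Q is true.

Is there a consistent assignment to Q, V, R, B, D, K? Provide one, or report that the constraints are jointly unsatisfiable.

Q = False, V = False, R = False, B = False, D = True, K = False

  (1) {B, Q, K, R}: 0 true — none ✓
  (2) V=F, K=F — same ✓
  (3) B=F, V=F — same ✓
  (4) {B, Q}: 0 true — at most one ✓
  (5) {D, B, K, V}: 1/4 true — not all ✓
  (6) {K, D, B}: 1 true — at most one ✓
  (7) {D, Q, K, V}: 1 true — exactly one ✓
  (8) K=F, D=T — not both ✓
  (9) V=F ⇒ Q: vacuous ✓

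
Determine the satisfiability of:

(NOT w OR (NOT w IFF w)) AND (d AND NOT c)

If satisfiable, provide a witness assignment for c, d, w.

c = False, d = True, w = False

  NOT w OR (NOT w IFF w) = True
    NOT w = True
    NOT w IFF w = False
      NOT w = True
  d AND NOT c = True
    NOT c = True
Both conjuncts True, so the formula holds.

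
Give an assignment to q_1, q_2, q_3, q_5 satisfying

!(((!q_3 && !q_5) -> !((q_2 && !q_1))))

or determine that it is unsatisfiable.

q_1=F, q_2=T, q_3=F, q_5=F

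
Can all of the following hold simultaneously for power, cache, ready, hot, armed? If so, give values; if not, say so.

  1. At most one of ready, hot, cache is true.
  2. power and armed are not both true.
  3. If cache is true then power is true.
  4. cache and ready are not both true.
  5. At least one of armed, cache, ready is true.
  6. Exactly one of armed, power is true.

power = True, cache = True, ready = False, hot = False, armed = False

  (1) {ready, hot, cache}: 1 true — at most one ✓
  (2) power=T, armed=F — not both ✓
  (3) cache=T ⇒ power: T ✓
  (4) cache=T, ready=F — not both ✓
  (5) {armed, cache, ready}: 1 true — at least one ✓
  (6) {armed, power}: 1 true — exactly one ✓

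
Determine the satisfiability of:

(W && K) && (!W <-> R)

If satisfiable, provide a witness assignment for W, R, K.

W = True, R = False, K = True

  W && K = True
  !W <-> R = True
    !W = False
Both conjuncts True, so the formula holds.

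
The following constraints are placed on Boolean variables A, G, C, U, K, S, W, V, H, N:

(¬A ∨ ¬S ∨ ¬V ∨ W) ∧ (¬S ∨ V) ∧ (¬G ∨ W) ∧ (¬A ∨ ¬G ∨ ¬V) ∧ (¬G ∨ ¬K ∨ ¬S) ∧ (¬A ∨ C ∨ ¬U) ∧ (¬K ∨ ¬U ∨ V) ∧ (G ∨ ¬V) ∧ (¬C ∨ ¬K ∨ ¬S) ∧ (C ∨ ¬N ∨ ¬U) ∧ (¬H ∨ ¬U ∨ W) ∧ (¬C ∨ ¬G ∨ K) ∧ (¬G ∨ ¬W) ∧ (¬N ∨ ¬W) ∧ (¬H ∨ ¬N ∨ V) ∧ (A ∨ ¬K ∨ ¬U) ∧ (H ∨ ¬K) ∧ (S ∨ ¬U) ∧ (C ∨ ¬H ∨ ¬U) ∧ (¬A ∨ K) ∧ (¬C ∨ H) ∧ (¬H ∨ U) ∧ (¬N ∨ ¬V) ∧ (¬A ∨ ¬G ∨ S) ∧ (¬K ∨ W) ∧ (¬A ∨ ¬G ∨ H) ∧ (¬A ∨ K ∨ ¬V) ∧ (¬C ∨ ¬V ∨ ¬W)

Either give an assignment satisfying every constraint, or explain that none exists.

Set A = False.
Try G = True:
  (¬G ∨ W) forces W = True.
  clause (¬G ∨ ¬W) is falsified — backtrack.
So G = False.
  then (G ∨ ¬V) forces V = False.
  then (¬S ∨ V) forces S = False.
  then (S ∨ ¬U) forces U = False.
  then (¬H ∨ U) forces H = False.
  then (H ∨ ¬K) forces K = False.
  then (¬C ∨ H) forces C = False.
Set W = True.
  then (¬N ∨ ¬W) forces N = False.
All clauses satisfied.

A = False, G = False, C = False, U = False, K = False, S = False, W = True, V = False, H = False, N = False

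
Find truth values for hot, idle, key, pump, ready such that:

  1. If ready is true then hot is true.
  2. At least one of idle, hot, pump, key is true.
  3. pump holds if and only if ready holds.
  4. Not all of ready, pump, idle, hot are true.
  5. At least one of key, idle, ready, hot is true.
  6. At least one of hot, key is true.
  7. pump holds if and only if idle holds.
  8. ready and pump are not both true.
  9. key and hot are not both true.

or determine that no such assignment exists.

hot = False, idle = False, key = True, pump = False, ready = False

  (1) ready=F ⇒ hot: vacuous ✓
  (2) {idle, hot, pump, key}: 1 true — at least one ✓
  (3) pump=F, ready=F — same ✓
  (4) {ready, pump, idle, hot}: 0/4 true — not all ✓
  (5) {key, idle, ready, hot}: 1 true — at least one ✓
  (6) {hot, key}: 1 true — at least one ✓
  (7) pump=F, idle=F — same ✓
  (8) ready=F, pump=F — not both ✓
  (9) key=T, hot=F — not both ✓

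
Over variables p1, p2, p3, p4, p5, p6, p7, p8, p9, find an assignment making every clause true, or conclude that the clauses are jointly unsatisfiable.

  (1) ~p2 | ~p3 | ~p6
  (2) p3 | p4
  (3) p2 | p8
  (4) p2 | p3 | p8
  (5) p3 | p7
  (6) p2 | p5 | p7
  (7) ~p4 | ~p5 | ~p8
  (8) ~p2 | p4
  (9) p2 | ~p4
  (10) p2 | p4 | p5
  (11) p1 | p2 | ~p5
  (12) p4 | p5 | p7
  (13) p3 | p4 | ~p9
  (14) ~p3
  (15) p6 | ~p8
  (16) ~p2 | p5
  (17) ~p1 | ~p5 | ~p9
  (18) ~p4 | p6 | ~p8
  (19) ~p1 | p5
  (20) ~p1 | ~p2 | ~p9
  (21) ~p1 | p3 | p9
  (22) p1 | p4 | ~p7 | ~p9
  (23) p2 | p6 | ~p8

p1=F, p2=T, p3=F, p4=T, p5=T, p6=T, p7=T, p8=F, p9=T

Unit clause (~p3) forces p3 = False.
In (p3 | p4) only p4 is left, so p4 = True.
In (p3 | p7) only p7 is left, so p7 = True.
In (p2 | ~p4) only p2 is left, so p2 = True.
In (~p2 | p5) only p5 is left, so p5 = True.
In (~p4 | ~p5 | ~p8) only ~p8 is left, so p8 = False.
Set p1 = False.
Set p6 = True.
Set p9 = True.
All clauses satisfied.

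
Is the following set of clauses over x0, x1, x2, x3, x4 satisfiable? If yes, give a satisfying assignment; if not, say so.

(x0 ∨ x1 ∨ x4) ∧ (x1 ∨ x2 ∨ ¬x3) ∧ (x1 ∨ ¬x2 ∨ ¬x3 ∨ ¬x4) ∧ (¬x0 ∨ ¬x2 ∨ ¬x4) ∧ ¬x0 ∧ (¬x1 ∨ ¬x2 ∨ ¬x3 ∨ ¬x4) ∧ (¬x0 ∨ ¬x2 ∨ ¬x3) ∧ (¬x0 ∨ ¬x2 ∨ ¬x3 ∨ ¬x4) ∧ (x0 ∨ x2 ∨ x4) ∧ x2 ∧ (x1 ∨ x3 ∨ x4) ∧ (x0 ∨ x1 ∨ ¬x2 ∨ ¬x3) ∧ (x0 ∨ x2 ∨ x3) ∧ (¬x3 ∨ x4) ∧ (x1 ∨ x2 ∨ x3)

x0 = False, x1 = True, x2 = True, x3 = False, x4 = True

Unit clause (¬x0) forces x0 = False.
Unit clause (x2) forces x2 = True.
Set x1 = True.
Try x3 = True:
  (¬x1 ∨ ¬x2 ∨ ¬x3 ∨ ¬x4) forces x4 = False.
  clause (¬x3 ∨ x4) is falsified — backtrack.
So x3 = False.
Set x4 = True.
All clauses satisfied.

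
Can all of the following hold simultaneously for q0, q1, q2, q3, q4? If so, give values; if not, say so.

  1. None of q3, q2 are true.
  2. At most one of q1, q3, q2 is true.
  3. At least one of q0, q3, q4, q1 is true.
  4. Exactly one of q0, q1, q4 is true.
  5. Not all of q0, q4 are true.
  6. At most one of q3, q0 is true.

q0 = True; q1 = False; q2 = False; q3 = False; q4 = False

  (1) {q3, q2}: 0 true — none ✓
  (2) {q1, q3, q2}: 0 true — at most one ✓
  (3) {q0, q3, q4, q1}: 1 true — at least one ✓
  (4) {q0, q1, q4}: 1 true — exactly one ✓
  (5) {q0, q4}: 1/2 true — not all ✓
  (6) {q3, q0}: 1 true — at most one ✓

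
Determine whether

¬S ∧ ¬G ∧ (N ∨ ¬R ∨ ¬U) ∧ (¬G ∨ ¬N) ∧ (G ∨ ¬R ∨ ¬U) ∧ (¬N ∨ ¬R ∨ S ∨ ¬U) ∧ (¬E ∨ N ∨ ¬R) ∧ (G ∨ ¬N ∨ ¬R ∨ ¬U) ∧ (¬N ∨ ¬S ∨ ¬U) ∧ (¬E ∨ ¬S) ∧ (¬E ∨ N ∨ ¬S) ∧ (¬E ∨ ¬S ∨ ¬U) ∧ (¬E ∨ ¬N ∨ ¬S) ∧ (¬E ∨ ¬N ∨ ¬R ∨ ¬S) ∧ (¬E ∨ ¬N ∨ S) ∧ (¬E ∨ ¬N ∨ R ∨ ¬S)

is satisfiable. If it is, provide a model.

Unit clause (¬S) forces S = False.
Unit clause (¬G) forces G = False.
Set N = False.
Set R = False.
Set U = True.
Set E = False.
All clauses satisfied.

N = False; R = False; S = False; G = False; U = True; E = False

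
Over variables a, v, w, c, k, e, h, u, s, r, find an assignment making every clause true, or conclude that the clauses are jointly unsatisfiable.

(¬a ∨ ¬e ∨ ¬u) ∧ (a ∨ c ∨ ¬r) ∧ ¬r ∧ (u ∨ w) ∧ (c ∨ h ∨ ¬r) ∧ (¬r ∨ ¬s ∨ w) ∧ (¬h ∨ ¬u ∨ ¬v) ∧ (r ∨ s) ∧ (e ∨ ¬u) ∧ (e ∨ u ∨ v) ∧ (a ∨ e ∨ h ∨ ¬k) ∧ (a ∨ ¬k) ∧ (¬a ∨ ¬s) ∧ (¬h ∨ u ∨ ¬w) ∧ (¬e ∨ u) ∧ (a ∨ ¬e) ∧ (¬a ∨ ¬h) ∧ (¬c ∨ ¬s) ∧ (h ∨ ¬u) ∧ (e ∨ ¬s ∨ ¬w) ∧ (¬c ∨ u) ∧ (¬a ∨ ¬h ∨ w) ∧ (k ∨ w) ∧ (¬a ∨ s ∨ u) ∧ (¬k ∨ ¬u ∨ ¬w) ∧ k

Case k = True:
  (¬r) forces r = False.
  (r ∨ s) forces s = True.
  (a ∨ ¬k) forces a = True.
  Clause (¬a ∨ ¬s) is falsified — contradiction.
Case k = False:
  Clause (k) is falsified — contradiction.
Both cases fail, so the formula is unsatisfiable.

Unsatisfiable — no assignment works.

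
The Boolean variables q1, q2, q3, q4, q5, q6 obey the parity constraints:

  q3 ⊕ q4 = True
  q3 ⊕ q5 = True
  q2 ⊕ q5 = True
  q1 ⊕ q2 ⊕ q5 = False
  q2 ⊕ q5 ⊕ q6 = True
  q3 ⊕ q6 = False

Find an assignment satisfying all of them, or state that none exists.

q1 = True, q2 = False, q3 = False, q4 = True, q5 = True, q6 = False

q3 ⊕ q4 = F ⊕ T = True ✓
q3 ⊕ q5 = F ⊕ T = True ✓
q2 ⊕ q5 = F ⊕ T = True ✓
q1 ⊕ q2 ⊕ q5 = T ⊕ F ⊕ T = False ✓
q2 ⊕ q5 ⊕ q6 = F ⊕ T ⊕ F = True ✓
q3 ⊕ q6 = F ⊕ F = False ✓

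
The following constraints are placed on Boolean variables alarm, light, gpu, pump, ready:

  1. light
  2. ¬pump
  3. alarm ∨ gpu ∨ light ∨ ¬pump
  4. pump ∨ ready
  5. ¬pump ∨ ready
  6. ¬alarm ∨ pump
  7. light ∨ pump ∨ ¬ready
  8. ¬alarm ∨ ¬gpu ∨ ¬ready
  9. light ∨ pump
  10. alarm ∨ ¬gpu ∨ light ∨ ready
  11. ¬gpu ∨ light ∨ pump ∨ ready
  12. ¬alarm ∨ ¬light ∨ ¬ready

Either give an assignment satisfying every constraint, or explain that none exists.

alarm: False, light: True, gpu: False, pump: False, ready: True

Unit clause (light) forces light = True.
Unit clause (¬pump) forces pump = False.
In (pump ∨ ready) only ready is left, so ready = True.
In (¬alarm ∨ pump) only ¬alarm is left, so alarm = False.
Set gpu = False.
All clauses satisfied.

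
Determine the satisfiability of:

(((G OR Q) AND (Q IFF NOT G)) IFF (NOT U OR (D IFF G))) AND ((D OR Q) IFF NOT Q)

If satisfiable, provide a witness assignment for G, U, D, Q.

G: False, U: True, D: True, Q: False

  ((G OR Q) AND (Q IFF NOT G)) IFF (NOT U OR (D IFF G)) = True
    (G OR Q) AND (Q IFF NOT G) = False
      G OR Q = False
      Q IFF NOT G = False
        NOT G = True
    NOT U OR (D IFF G) = False
      NOT U = False
      D IFF G = False
  (D OR Q) IFF NOT Q = True
    D OR Q = True
    NOT Q = True
Both conjuncts True, so the formula holds.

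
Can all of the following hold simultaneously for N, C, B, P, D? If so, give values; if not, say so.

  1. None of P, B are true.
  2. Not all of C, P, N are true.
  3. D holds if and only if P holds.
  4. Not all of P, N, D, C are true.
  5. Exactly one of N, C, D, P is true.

N=T; C=F; B=F; P=F; D=F

  (1) {P, B}: 0 true — none ✓
  (2) {C, P, N}: 1/3 true — not all ✓
  (3) D=F, P=F — same ✓
  (4) {P, N, D, C}: 1/4 true — not all ✓
  (5) {N, C, D, P}: 1 true — exactly one ✓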